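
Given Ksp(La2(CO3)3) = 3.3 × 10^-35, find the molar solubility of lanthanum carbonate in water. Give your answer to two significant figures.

La2(CO3)3(s) ⇌ 2 La^3+(aq) + 3 CO3^2-(aq)
Ksp = [La^3+]^2[CO3^2-]^3
With molar solubility s: [La^3+] = 2s, [CO3^2-] = 3s.
So Ksp = (2s)^2 × (3s)^3 = 108s^5
Solving, s = (3.3 × 10^-35/108)^(1/5) = 5.0 × 10^-8 M

s = 5.0 × 10^-8 M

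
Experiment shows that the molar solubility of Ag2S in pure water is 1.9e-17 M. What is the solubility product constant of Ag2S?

Ksp = 2.7 × 10^-50

Ag2S(s) <=> 2 Ag^+(aq) + S^2-(aq)
If s mol/L of Ag2S dissolves, [Ag^+] = 2s and [S^2-] = s.
Ksp = [Ag^+]^2[S^2-]
Substituting: Ksp = (2s)^2s = 4s^3
Ksp = 4 × (1.9 × 10^-17)^3 = 2.7 × 10^-50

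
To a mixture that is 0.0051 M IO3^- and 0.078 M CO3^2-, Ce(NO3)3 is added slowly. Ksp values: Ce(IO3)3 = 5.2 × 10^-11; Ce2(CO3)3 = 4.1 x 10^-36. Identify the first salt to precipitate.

Ce2(CO3)3

Precipitation of each salt starts when its ion product equals its Ksp.
For Ce(IO3)3: 5.2 × 10^-11 = (0.0051)^3 × [Ce^3+]  ⇒  [Ce^3+] = 3.9 × 10^-4 M.
For Ce2(CO3)3: 4.1 x 10^-36 = (0.078)^3 × [Ce^3+]^2  ⇒  [Ce^3+] = 9.3 × 10^-17 M.
The salt with the lower threshold [Ce^3+] precipitates first: Ce2(CO3)3.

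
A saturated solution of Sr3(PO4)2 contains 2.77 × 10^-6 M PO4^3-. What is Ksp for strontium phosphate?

Ksp ≈ 5.50 × 10^-28

Sr3(PO4)2(s) <=> 3 Sr^2+ + 2 PO4^3-
Stoichiometry gives [Sr^2+] = (3/2)[PO4^3-] = 4.155 × 10^-6 M.
Ksp = [Sr^2+]^3[PO4^3-]^2
Ksp = (4.155 × 10^-6)^3 × (2.77 × 10^-6)^2 = 5.50 × 10^-28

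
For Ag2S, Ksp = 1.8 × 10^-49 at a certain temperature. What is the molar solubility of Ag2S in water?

Ag2S(s) <=> 2 Ag^+(aq) + S^2-(aq)
Ksp = [Ag^+]^2[S^2-]
If s mol/L of Ag2S dissolves, [Ag^+] = 2s and [S^2-] = s.
Substituting: Ksp = (2s)^2s = 4s^3
s = (1.8 × 10^-49 / 4)^(1/3) = 3.6 × 10^-17 M

3.6 x 10^-17 M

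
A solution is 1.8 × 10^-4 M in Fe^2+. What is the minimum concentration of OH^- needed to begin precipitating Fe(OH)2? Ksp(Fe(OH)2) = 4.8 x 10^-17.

Fe(OH)2(s) ⇌ Fe^2+ + 2 OH^-
Ksp = [Fe^2+][OH^-]^2
Precipitation begins when Q = Ksp. With [Fe^2+] = 1.8 × 10^-4 M:
4.8 x 10^-17 = (1.8 × 10^-4) × [OH^-]^2
[OH^-] = (4.8 x 10^-17 / 1.8 × 10^-4)^(1/2) = 5.2 × 10^-7 M

[OH^-] = 5.2 × 10^-7 M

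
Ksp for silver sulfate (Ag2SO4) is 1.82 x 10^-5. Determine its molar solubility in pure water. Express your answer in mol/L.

s ≈ 1.66e-2 M

Ag2SO4(s) ⇌ 2 Ag^+ + SO4^2-
Ksp = [Ag^+]^2[SO4^2-]
Let s = molar solubility. Then [Ag^+] = 2s and [SO4^2-] = s.
Ksp = (2s)^2s = 4s^3
s^3 = 1.82 x 10^-5 / 4, so s = 1.66 x 10^-2 M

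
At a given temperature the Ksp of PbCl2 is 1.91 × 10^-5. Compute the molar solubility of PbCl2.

0.0168 M

PbCl2(s) <=> Pb^2+(aq) + 2 Cl^-(aq)
Ksp = [Pb^2+][Cl^-]^2
With molar solubility s: [Pb^2+] = s, [Cl^-] = 2s.
So Ksp = s × (2s)^2 = 4s^3
s = (1.91 × 10^-5 / 4)^(1/3) = 1.68 × 10^-2 M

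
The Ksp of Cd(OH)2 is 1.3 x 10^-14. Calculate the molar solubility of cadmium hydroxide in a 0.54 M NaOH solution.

Cd(OH)2(s) ⇌ Cd^2+ + 2 OH^-
Ksp = [Cd^2+][OH^-]^2
Let s be the molar solubility in this solution. [Cd^2+] = s, [OH^-] = 0.54 + 2s ≈ 0.54 (Ksp is small, so little additional dissolves).
Ksp ≈ s × (0.54)^2
s = 4.5 x 10^-14 M
Check: 2s = 8.9 × 10^-14 ≪ 0.54, so the approximation is valid.

4.5 × 10^-14 M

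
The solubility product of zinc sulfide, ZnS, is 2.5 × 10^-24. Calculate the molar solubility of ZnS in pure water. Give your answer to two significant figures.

1.6e-12 M

ZnS(s) <=> Zn^2+(aq) + S^2-(aq)
Ksp = [Zn^2+][S^2-]
For each mole of ZnS that dissolves: [Zn^2+] = s, [S^2-] = s.
Ksp = s^2
s = √(2.5 × 10^-24) = 1.6 × 10^-12 M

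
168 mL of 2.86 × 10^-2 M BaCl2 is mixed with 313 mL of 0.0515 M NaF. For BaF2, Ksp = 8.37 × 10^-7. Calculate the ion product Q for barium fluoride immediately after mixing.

1.12 × 10^-5

Total volume = 168 + 313 = 481 mL.
[Ba^2+] = 2.86 × 10^-2 × (168/481) = 9.989 x 10^-3 M
[F^-] = 5.15 × 10^-2 × (313/481) = 3.351 × 10^-2 M
BaF2(s) <=> Ba^2+ + 2 F^-, so Q = [Ba^2+][F^-]^2
Q = (9.989 × 10^-3)(3.351 × 10^-2)^2 = 1.12 × 10^-5
Q > Ksp, so BaF2 will precipitate.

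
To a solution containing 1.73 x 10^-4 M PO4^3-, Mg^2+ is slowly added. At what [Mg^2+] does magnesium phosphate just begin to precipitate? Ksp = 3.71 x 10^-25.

[Mg^2+] = 2.31e-6 M

Mg3(PO4)2(s) <=> 3 Mg^2+(aq) + 2 PO4^3-(aq)
Ksp = [Mg^2+]^3[PO4^3-]^2
Precipitation begins when Q = Ksp. With [PO4^3-] = 1.73 x 10^-4 M:
3.71 x 10^-25 = (1.73 x 10^-4)^2 × [Mg^2+]^3
[Mg^2+] = (3.71 x 10^-25 / 2.993 × 10^-8)^(1/3) = 2.31 × 10^-6 M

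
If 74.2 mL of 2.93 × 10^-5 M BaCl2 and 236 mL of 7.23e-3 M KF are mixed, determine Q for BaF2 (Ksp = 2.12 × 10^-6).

Total volume = 74.2 + 236 = 310.2 mL.
[Ba^2+] = 2.93 × 10^-5 × (74.2/310.2) = 7.009 × 10^-6 M
[F^-] = 7.23 × 10^-3 × (236/310.2) = 5.501 x 10^-3 M
BaF2(s) ⇌ Ba^2+(aq) + 2 F^-(aq), so Q = [Ba^2+][F^-]^2
Q = (7.009 × 10^-6)(5.501 × 10^-3)^2 = 2.12 x 10^-10
Q < Ksp, so no precipitate of BaF2 forms.

Q ≈ 2.12e-10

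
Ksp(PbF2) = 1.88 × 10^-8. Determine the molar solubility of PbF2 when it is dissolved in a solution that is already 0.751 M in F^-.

PbF2(s) ⇌ Pb^2+(aq) + 2 F^-(aq)
Ksp = [Pb^2+][F^-]^2
If s mol/L dissolves here, [Pb^2+] = s, [F^-] = 0.751 + 2s ≈ 0.751 (common-ion effect: F^- is already 0.751 M).
Ksp ≈ s × (0.751)^2
s = 3.33 × 10^-8 M
Check: 2s = 6.7 x 10^-8 ≪ 0.751, so the approximation is valid.

3.33 × 10^-8 M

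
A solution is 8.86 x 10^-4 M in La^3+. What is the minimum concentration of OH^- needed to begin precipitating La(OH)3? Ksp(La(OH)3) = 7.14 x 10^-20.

[OH^-] = 4.32e-6 M

La(OH)3(s) <=> La^3+ + 3 OH^-
Ksp = [La^3+][OH^-]^3
Precipitation begins when Q = Ksp. With [La^3+] = 8.86 x 10^-4 M:
7.14 x 10^-20 = (8.86 x 10^-4) × [OH^-]^3
[OH^-] = (7.14 x 10^-20 / 8.86 x 10^-4)^(1/3) = 4.32 × 10^-6 M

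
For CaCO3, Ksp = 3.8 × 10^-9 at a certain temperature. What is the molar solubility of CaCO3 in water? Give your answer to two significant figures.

CaCO3(s) ⇌ Ca^2+(aq) + CO3^2-(aq)
Ksp = [Ca^2+][CO3^2-]
Let s = molar solubility. Then [Ca^2+] = s and [CO3^2-] = s.
Ksp = (s)(s) = s^2
s = (3.8 × 10^-9)^(1/2) = 6.2 x 10^-5 M

s ≈ 6.2e-5 M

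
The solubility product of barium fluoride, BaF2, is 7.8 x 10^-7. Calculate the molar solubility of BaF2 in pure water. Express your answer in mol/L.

s ≈ 5.8 × 10^-3 M

BaF2(s) <=> Ba^2+ + 2 F^-
Ksp = [Ba^2+][F^-]^2
With molar solubility s: [Ba^2+] = s, [F^-] = 2s.
Substituting: Ksp = s(2s)^2 = 4s^3
Solving, s = (7.8 x 10^-7/4)^(1/3) = 5.8 × 10^-3 M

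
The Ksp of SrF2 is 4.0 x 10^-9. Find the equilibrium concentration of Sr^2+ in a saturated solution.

1.0 × 10^-3 M

SrF2(s) <=> Sr^2+ + 2 F^-
Ksp = [Sr^2+][F^-]^2
For each mole of SrF2 that dissolves: [Sr^2+] = s, [F^-] = 2s.
Substituting: Ksp = s(2s)^2 = 4s^3
Solving, s = (4.0 x 10^-9/4)^(1/3) = 1.00 x 10^-3 M
[Sr^2+] = s = 1.0 × 10^-3 M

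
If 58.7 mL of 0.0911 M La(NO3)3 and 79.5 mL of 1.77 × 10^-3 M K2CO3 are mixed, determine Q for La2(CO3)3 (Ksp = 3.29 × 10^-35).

Total volume = 58.7 + 79.5 = 138.2 mL.
[La^3+] = 9.11 × 10^-2 × (58.7/138.2) = 3.869 × 10^-2 M
[CO3^2-] = 1.77 x 10^-3 × (79.5/138.2) = 1.018 × 10^-3 M
La2(CO3)3(s) ⇌ 2 La^3+ + 3 CO3^2-, so Q = [La^3+]^2[CO3^2-]^3
Q = (3.869 × 10^-2)^2(1.018 x 10^-3)^3 = 1.58 x 10^-12
Q > Ksp, so La2(CO3)3 will precipitate.

1.58 x 10^-12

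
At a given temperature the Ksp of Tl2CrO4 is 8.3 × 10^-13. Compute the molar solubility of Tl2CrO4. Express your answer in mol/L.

s ≈ 5.9e-5 M

Tl2CrO4(s) <=> 2 Tl^+ + CrO4^2-
Ksp = [Tl^+]^2[CrO4^2-]
If s mol/L of Tl2CrO4 dissolves, [Tl^+] = 2s and [CrO4^2-] = s.
Substituting: Ksp = (2s)^2s = 4s^3
Solving, s = (8.3 × 10^-13/4)^(1/3) = 5.9 × 10^-5 M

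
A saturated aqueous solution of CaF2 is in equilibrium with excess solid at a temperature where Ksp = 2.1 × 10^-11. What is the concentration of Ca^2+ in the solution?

1.7e-4 M

CaF2(s) ⇌ Ca^2+ + 2 F^-
Ksp = [Ca^2+][F^-]^2
For each mole of CaF2 that dissolves: [Ca^2+] = s, [F^-] = 2s.
Ksp = s(2s)^2 = 4s^3
Solving, s = (2.1 × 10^-11/4)^(1/3) = 1.74 × 10^-4 M
[Ca^2+] = s = 1.7 × 10^-4 M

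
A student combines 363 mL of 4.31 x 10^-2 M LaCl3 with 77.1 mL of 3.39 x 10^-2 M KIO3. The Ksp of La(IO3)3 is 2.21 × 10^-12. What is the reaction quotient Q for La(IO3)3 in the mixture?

Total volume = 363 + 77.1 = 440.1 mL.
[La^3+] = 4.31 x 10^-2 × (363/440.1) = 3.555 × 10^-2 M
[IO3^-] = 3.39 × 10^-2 × (77.1/440.1) = 5.939 × 10^-3 M
La(IO3)3(s) <=> La^3+(aq) + 3 IO3^-(aq), so Q = [La^3+][IO3^-]^3
Q = (3.555 × 10^-2)(5.939 × 10^-3)^3 = 7.45 x 10^-9
Q > Ksp, so La(IO3)3 will precipitate.

Q ≈ 7.45 × 10^-9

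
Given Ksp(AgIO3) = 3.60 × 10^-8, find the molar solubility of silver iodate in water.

AgIO3(s) <=> Ag^+ + IO3^-
Ksp = [Ag^+][IO3^-]
With molar solubility s: [Ag^+] = s, [IO3^-] = s.
Ksp = (s)(s) = s^2
s = √(3.60 × 10^-8) = 1.90 x 10^-4 M

s = 1.90 × 10^-4 M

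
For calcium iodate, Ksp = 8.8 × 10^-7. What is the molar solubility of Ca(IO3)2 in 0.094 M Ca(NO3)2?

Ca(IO3)2(s) ⇌ Ca^2+(aq) + 2 IO3^-(aq)
Ksp = [Ca^2+][IO3^-]^2
If s mol/L dissolves here, [Ca^2+] = 0.094 + s ≈ 0.094, [IO3^-] = 2s (common-ion effect: Ca^2+ is already 0.094 M).
Ksp ≈ 0.094 × (2s)^2
s = 1.5 × 10^-3 M
Check: s = 1.5 × 10^-3 ≪ 0.094, so the approximation is valid.

s ≈ 1.5 × 10^-3 M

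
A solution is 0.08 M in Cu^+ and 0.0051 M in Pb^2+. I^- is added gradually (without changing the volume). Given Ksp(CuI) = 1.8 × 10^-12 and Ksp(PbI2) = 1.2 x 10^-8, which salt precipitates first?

Each salt begins to precipitate when Q = Ksp, i.e. when [I^-] reaches its threshold.
For CuI: 1.8 × 10^-12 = 0.08 × [I^-]  ⇒  [I^-] = 2.3 × 10^-11 M.
For PbI2: 1.2 x 10^-8 = 0.0051 × [I^-]^2  ⇒  [I^-] = 1.5 × 10^-3 M.
The salt with the lower threshold [I^-] precipitates first: CuI.

CuI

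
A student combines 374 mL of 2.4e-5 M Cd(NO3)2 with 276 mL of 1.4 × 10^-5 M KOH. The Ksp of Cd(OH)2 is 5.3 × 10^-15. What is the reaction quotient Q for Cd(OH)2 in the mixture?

Total volume = 374 + 276 = 650 mL.
[Cd^2+] = 2.4 x 10^-5 × (374/650) = 1.38 x 10^-5 M
[OH^-] = 1.4 × 10^-5 × (276/650) = 5.94 x 10^-6 M
Cd(OH)2(s) ⇌ Cd^2+(aq) + 2 OH^-(aq), so Q = [Cd^2+][OH^-]^2
Q = (1.38 × 10^-5)(5.94 × 10^-6)^2 = 4.9 x 10^-16
Q < Ksp, so no precipitate of Cd(OH)2 forms.

Q ≈ 4.9 x 10^-16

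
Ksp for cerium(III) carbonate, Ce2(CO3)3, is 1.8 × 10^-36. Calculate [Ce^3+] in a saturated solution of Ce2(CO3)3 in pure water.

Ce2(CO3)3(s) ⇌ 2 Ce^3+(aq) + 3 CO3^2-(aq)
Ksp = [Ce^3+]^2[CO3^2-]^3
For each mole of Ce2(CO3)3 that dissolves: [Ce^3+] = 2s, [CO3^2-] = 3s.
Substituting: Ksp = (2s)^2(3s)^3 = 108s^5
s = (1.8 × 10^-36 / 108)^(1/5) = 2.78 × 10^-8 M
[Ce^3+] = 2s = 5.6 x 10^-8 M

[Ce^3+] ≈ 5.6e-8 M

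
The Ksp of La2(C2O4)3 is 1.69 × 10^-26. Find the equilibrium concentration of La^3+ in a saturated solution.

La2(C2O4)3(s) ⇌ 2 La^3+(aq) + 3 C2O4^2-(aq)
Ksp = [La^3+]^2[C2O4^2-]^3
With molar solubility s: [La^3+] = 2s, [C2O4^2-] = 3s.
Substituting: Ksp = (2s)^2(3s)^3 = 108s^5
s = (1.69 × 10^-26 / 108)^(1/5) = 2.747 × 10^-6 M
[La^3+] = 2s = 5.49 × 10^-6 M

[La^3+] ≈ 5.49 × 10^-6 M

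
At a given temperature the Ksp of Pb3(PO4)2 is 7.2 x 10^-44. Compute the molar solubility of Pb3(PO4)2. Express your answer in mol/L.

9.2e-10 M

Pb3(PO4)2(s) ⇌ 3 Pb^2+(aq) + 2 PO4^3-(aq)
Ksp = [Pb^2+]^3[PO4^3-]^2
Let s = molar solubility. Then [Pb^2+] = 3s and [PO4^3-] = 2s.
Substituting: Ksp = (3s)^3(2s)^2 = 108s^5
s = (7.2 x 10^-44 / 108)^(1/5) = 9.2 x 10^-10 M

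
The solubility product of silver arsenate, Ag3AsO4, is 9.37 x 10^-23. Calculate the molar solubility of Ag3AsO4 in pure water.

Ag3AsO4(s) <=> 3 Ag^+ + AsO4^3-
Ksp = [Ag^+]^3[AsO4^3-]
Let s = molar solubility. Then [Ag^+] = 3s and [AsO4^3-] = s.
Substituting: Ksp = (3s)^3s = 27s^4
Solving, s = (9.37 x 10^-23/27)^(1/4) = 1.36 × 10^-6 M

s = 1.36 × 10^-6 M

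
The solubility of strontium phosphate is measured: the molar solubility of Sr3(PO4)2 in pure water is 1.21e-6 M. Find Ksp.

Sr3(PO4)2(s) ⇌ 3 Sr^2+ + 2 PO4^3-
With molar solubility s: [Sr^2+] = 3s, [PO4^3-] = 2s.
Ksp = [Sr^2+]^3[PO4^3-]^2
Ksp = (3s)^3(2s)^2 = 108s^5
Ksp = 108 × (1.21 × 10^-6)^5 = 2.80 × 10^-28

2.80 × 10^-28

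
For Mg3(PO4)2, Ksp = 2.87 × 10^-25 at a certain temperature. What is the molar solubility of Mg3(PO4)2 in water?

4.84e-6 M

Mg3(PO4)2(s) ⇌ 3 Mg^2+(aq) + 2 PO4^3-(aq)
Ksp = [Mg^2+]^3[PO4^3-]^2
Let s = molar solubility. Then [Mg^2+] = 3s and [PO4^3-] = 2s.
So Ksp = (3s)^3 × (2s)^2 = 108s^5
s = (2.87 × 10^-25 / 108)^(1/5) = 4.84 × 10^-6 M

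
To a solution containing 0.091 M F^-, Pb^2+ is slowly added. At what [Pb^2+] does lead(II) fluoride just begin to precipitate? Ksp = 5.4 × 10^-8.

PbF2(s) ⇌ Pb^2+ + 2 F^-
Ksp = [Pb^2+][F^-]^2
Precipitation begins when Q = Ksp. With [F^-] = 0.091 M:
5.4 × 10^-8 = (0.091)^2 × [Pb^2+]
[Pb^2+] = (5.4 × 10^-8 / 8.28 x 10^-3) = 6.5 × 10^-6 M

[Pb^2+] ≈ 6.5 × 10^-6 M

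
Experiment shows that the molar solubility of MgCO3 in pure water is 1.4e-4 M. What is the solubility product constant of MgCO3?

MgCO3(s) <=> Mg^2+(aq) + CO3^2-(aq)
With molar solubility s: [Mg^2+] = s, [CO3^2-] = s.
Ksp = [Mg^2+][CO3^2-]
Ksp = s^2
With s = 1.4 x 10^-4: Ksp = 2.0 x 10^-8

2.0 × 10^-8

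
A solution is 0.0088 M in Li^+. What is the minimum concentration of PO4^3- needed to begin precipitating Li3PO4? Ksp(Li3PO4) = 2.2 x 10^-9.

Li3PO4(s) ⇌ 3 Li^+(aq) + PO4^3-(aq)
Ksp = [Li^+]^3[PO4^3-]
Precipitation begins when Q = Ksp. With [Li^+] = 0.0088 M:
2.2 x 10^-9 = (0.0088)^3 × [PO4^3-]
[PO4^3-] = (2.2 x 10^-9 / 6.81 x 10^-7) = 3.2 × 10^-3 M

[PO4^3-] ≈ 3.2 × 10^-3 M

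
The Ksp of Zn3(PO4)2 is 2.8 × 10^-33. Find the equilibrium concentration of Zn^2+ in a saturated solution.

3.6 × 10^-7 M

Zn3(PO4)2(s) ⇌ 3 Zn^2+ + 2 PO4^3-
Ksp = [Zn^2+]^3[PO4^3-]^2
With molar solubility s: [Zn^2+] = 3s, [PO4^3-] = 2s.
Substituting: Ksp = (3s)^3(2s)^2 = 108s^5
s = (2.8 × 10^-33 / 108)^(1/5) = 1.21 × 10^-7 M
[Zn^2+] = 3s = 3.6 × 10^-7 M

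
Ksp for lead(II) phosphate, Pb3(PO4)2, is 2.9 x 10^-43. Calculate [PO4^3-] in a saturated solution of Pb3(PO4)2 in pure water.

Pb3(PO4)2(s) ⇌ 3 Pb^2+ + 2 PO4^3-
Ksp = [Pb^2+]^3[PO4^3-]^2
Let s = molar solubility. Then [Pb^2+] = 3s and [PO4^3-] = 2s.
So Ksp = (3s)^3 × (2s)^2 = 108s^5
Solving, s = (2.9 x 10^-43/108)^(1/5) = 1.22 × 10^-9 M
[PO4^3-] = 2s = 2.4 x 10^-9 M

2.4 × 10^-9 M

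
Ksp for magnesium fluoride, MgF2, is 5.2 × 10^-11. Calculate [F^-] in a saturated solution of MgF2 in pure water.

[F^-] ≈ 4.7 x 10^-4 M

MgF2(s) ⇌ Mg^2+(aq) + 2 F^-(aq)
Ksp = [Mg^2+][F^-]^2
If s mol/L of MgF2 dissolves, [Mg^2+] = s and [F^-] = 2s.
Ksp = s(2s)^2 = 4s^3
s = (5.2 × 10^-11 / 4)^(1/3) = 2.35 × 10^-4 M
[F^-] = 2s = 4.7 × 10^-4 M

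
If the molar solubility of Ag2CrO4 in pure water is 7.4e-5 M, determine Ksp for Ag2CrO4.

Ag2CrO4(s) ⇌ 2 Ag^+(aq) + CrO4^2-(aq)
Let s = molar solubility. Then [Ag^+] = 2s and [CrO4^2-] = s.
Ksp = [Ag^+]^2[CrO4^2-]
Ksp = (2s)^2s = 4s^3
Ksp = 4 × (7.4 x 10^-5)^3 = 1.6 × 10^-12

Ksp = 1.6 × 10^-12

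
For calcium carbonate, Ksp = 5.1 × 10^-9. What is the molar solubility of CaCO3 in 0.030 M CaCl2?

CaCO3(s) <=> Ca^2+(aq) + CO3^2-(aq)
Ksp = [Ca^2+][CO3^2-]
Let s = moles of CaCO3 that dissolve per litre. [Ca^2+] = 0.030 + s ≈ 0.030, [CO3^2-] = s (since Ca^2+ from CaCl2 dominates).
Ksp ≈ 0.030 × s
s = 1.7 × 10^-7 M
Check: s = 1.7 × 10^-7 ≪ 0.030, so the approximation is valid.

1.7 x 10^-7 M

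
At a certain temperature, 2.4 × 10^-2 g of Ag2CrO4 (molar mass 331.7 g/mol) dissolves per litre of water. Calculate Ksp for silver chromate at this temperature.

Ksp ≈ 1.5 × 10^-12

Molar solubility s = (2.4 × 10^-2 g/L) / (331.7 g/mol) = 7.24 × 10^-5 M.
Ag2CrO4(s) <=> 2 Ag^+(aq) + CrO4^2-(aq)
Let s = molar solubility. Then [Ag^+] = 2s and [CrO4^2-] = s.
Ksp = [Ag^+]^2[CrO4^2-]
So Ksp = (2s)^2 × s = 4s^3
With s = 7.24 × 10^-5: Ksp = 1.5 × 10^-12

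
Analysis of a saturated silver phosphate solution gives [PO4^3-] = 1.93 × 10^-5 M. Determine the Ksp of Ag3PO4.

3.75 × 10^-18

Ag3PO4(s) ⇌ 3 Ag^+(aq) + PO4^3-(aq)
Stoichiometry gives [Ag^+] = (3/1)[PO4^3-] = 5.790 × 10^-5 M.
Ksp = [Ag^+]^3[PO4^3-]
Ksp = (5.790 × 10^-5)^3 × 1.93 × 10^-5 = 3.75 × 10^-18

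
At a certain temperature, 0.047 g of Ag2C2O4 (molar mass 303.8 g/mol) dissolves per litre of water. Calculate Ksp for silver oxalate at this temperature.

Molar solubility s = (4.7 × 10^-2 g/L) / (303.8 g/mol) = 1.55 x 10^-4 M.
Ag2C2O4(s) ⇌ 2 Ag^+(aq) + C2O4^2-(aq)
With molar solubility s: [Ag^+] = 2s, [C2O4^2-] = s.
Ksp = [Ag^+]^2[C2O4^2-]
Ksp = (2s)^2s = 4s^3
With s = 1.55 x 10^-4: Ksp = 1.5 x 10^-11

Ksp = 1.5 × 10^-11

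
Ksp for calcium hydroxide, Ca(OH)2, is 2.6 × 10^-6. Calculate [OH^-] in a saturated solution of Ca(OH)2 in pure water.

[OH^-] ≈ 1.7 x 10^-2 M

Ca(OH)2(s) <=> Ca^2+(aq) + 2 OH^-(aq)
Ksp = [Ca^2+][OH^-]^2
If s mol/L of Ca(OH)2 dissolves, [Ca^2+] = s and [OH^-] = 2s.
So Ksp = s × (2s)^2 = 4s^3
s = (2.6 × 10^-6 / 4)^(1/3) = 8.66 x 10^-3 M
[OH^-] = 2s = 1.7 × 10^-2 M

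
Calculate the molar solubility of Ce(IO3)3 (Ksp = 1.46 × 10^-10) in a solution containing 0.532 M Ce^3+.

2.17 x 10^-4 M

Ce(IO3)3(s) ⇌ Ce^3+(aq) + 3 IO3^-(aq)
Ksp = [Ce^3+][IO3^-]^3
Let s = moles of Ce(IO3)3 that dissolve per litre. [Ce^3+] = 0.532 + s ≈ 0.532, [IO3^-] = 3s (since the Ce^3+ already present dominates).
Ksp ≈ 0.532 × (3s)^3
s = 2.17 x 10^-4 M
Check: s = 2.2 × 10^-4 ≪ 0.532, so the approximation is valid.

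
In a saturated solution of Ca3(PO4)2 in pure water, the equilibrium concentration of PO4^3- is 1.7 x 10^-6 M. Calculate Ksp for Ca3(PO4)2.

Ksp = 4.8 x 10^-29

Ca3(PO4)2(s) <=> 3 Ca^2+ + 2 PO4^3-
Stoichiometry gives [Ca^2+] = (3/2)[PO4^3-] = 2.55 × 10^-6 M.
Ksp = [Ca^2+]^3[PO4^3-]^2
Ksp = (2.55 x 10^-6)^3 × (1.7 × 10^-6)^2 = 4.8 × 10^-29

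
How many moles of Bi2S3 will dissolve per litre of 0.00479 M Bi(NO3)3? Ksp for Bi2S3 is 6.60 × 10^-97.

1.02 × 10^-31 M

Bi2S3(s) ⇌ 2 Bi^3+ + 3 S^2-
Ksp = [Bi^3+]^2[S^2-]^3
Let s = moles of Bi2S3 that dissolve per litre. [Bi^3+] = 0.00479 + 2s ≈ 0.00479, [S^2-] = 3s (Ksp is small, so little additional dissolves).
Ksp ≈ (0.00479)^2 × (3s)^3
s = 1.02 x 10^-31 M
Check: 2s = 2.0 × 10^-31 ≪ 0.00479, so the approximation is valid.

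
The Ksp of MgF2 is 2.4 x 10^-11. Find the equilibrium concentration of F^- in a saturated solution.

[F^-] = 3.6 x 10^-4 M

MgF2(s) ⇌ Mg^2+(aq) + 2 F^-(aq)
Ksp = [Mg^2+][F^-]^2
If s mol/L of MgF2 dissolves, [Mg^2+] = s and [F^-] = 2s.
Ksp = s(2s)^2 = 4s^3
s = (2.4 x 10^-11 / 4)^(1/3) = 1.82 × 10^-4 M
[F^-] = 2s = 3.6 × 10^-4 M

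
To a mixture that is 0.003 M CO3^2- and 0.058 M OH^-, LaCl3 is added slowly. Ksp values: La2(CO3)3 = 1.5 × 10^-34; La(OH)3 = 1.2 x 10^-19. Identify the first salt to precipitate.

La(OH)3

Each salt begins to precipitate when Q = Ksp, i.e. when [La^3+] reaches its threshold.
For La2(CO3)3: 1.5 × 10^-34 = (0.003)^3 × [La^3+]^2  ⇒  [La^3+] = 7.5 × 10^-14 M.
For La(OH)3: 1.2 x 10^-19 = (0.058)^3 × [La^3+]  ⇒  [La^3+] = 6.2 x 10^-16 M.
The salt with the lower threshold [La^3+] precipitates first: La(OH)3.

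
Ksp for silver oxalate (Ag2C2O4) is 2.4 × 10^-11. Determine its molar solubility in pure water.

1.8 × 10^-4 M

Ag2C2O4(s) ⇌ 2 Ag^+(aq) + C2O4^2-(aq)
Ksp = [Ag^+]^2[C2O4^2-]
With molar solubility s: [Ag^+] = 2s, [C2O4^2-] = s.
Ksp = (2s)^2s = 4s^3
s = (2.4 × 10^-11 / 4)^(1/3) = 1.8 × 10^-4 M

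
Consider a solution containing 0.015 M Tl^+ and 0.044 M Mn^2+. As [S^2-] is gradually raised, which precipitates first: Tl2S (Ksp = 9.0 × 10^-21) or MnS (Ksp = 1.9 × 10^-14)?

Tl2S

Precipitation of each salt starts when its ion product equals its Ksp.
For Tl2S: 9.0 × 10^-21 = (0.015)^2 × [S^2-]  ⇒  [S^2-] = 4.0 × 10^-17 M.
For MnS: 1.9 × 10^-14 = 0.044 × [S^2-]  ⇒  [S^2-] = 4.3 × 10^-13 M.
The salt with the lower threshold [S^2-] precipitates first: Tl2S.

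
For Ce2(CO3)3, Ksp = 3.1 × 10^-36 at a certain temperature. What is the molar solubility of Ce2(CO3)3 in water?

Ce2(CO3)3(s) <=> 2 Ce^3+ + 3 CO3^2-
Ksp = [Ce^3+]^2[CO3^2-]^3
Let s = molar solubility. Then [Ce^3+] = 2s and [CO3^2-] = 3s.
So Ksp = (2s)^2 × (3s)^3 = 108s^5
s^5 = 3.1 × 10^-36 / 108, so s = 3.1 × 10^-8 M

s ≈ 3.1e-8 M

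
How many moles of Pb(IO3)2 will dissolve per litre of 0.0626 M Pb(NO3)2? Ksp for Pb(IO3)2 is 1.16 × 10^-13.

s ≈ 6.81e-7 M

Pb(IO3)2(s) ⇌ Pb^2+ + 2 IO3^-
Ksp = [Pb^2+][IO3^-]^2
Let s = moles of Pb(IO3)2 that dissolve per litre. [Pb^2+] = 0.0626 + s ≈ 0.0626, [IO3^-] = 2s (Ksp is small, so little additional dissolves).
Ksp ≈ 0.0626 × (2s)^2
s = 6.81 × 10^-7 M
Check: s = 6.8 × 10^-7 ≪ 0.0626, so the approximation is valid.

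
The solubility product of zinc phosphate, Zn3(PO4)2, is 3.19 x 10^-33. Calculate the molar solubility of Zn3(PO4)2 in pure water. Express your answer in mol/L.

s = 1.24 × 10^-7 M

Zn3(PO4)2(s) <=> 3 Zn^2+(aq) + 2 PO4^3-(aq)
Ksp = [Zn^2+]^3[PO4^3-]^2
For each mole of Zn3(PO4)2 that dissolves: [Zn^2+] = 3s, [PO4^3-] = 2s.
So Ksp = (3s)^3 × (2s)^2 = 108s^5
Solving, s = (3.19 x 10^-33/108)^(1/5) = 1.24 × 10^-7 M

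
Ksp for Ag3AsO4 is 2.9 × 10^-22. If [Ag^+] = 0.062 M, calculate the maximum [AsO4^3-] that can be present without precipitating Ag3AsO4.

[AsO4^3-] = 1.2 × 10^-18 M

Ag3AsO4(s) <=> 3 Ag^+ + AsO4^3-
Ksp = [Ag^+]^3[AsO4^3-]
Precipitation begins when Q = Ksp. With [Ag^+] = 0.062 M:
2.9 × 10^-22 = (0.062)^3 × [AsO4^3-]
[AsO4^3-] = (2.9 × 10^-22 / 2.38 x 10^-4) = 1.2 × 10^-18 M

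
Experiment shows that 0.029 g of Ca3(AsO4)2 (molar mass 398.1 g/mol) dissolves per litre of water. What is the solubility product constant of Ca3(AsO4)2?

Molar solubility s = (2.9 × 10^-2 g/L) / (398.1 g/mol) = 7.28 × 10^-5 M.
Ca3(AsO4)2(s) ⇌ 3 Ca^2+(aq) + 2 AsO4^3-(aq)
Let s = molar solubility. Then [Ca^2+] = 3s and [AsO4^3-] = 2s.
Ksp = [Ca^2+]^3[AsO4^3-]^2
Substituting: Ksp = (3s)^3(2s)^2 = 108s^5
Ksp = 108 × (7.28 × 10^-5)^5 = 2.2 × 10^-19

Ksp ≈ 2.2 × 10^-19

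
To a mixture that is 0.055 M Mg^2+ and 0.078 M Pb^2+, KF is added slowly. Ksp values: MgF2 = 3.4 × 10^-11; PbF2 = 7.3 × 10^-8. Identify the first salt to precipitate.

MgF2

Precipitation of each salt starts when its ion product equals its Ksp.
For MgF2: 3.4 × 10^-11 = 0.055 × [F^-]^2  ⇒  [F^-] = 2.5 × 10^-5 M.
For PbF2: 7.3 × 10^-8 = 0.078 × [F^-]^2  ⇒  [F^-] = 9.7 × 10^-4 M.
The salt with the lower threshold [F^-] precipitates first: MgF2.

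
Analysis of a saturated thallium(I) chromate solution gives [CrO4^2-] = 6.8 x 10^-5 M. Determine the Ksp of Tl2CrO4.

Tl2CrO4(s) ⇌ 2 Tl^+(aq) + CrO4^2-(aq)
Stoichiometry gives [Tl^+] = (2/1)[CrO4^2-] = 1.36 × 10^-4 M.
Ksp = [Tl^+]^2[CrO4^2-]
Ksp = (1.36 × 10^-4)^2 × 6.8 × 10^-5 = 1.3 × 10^-12

1.3e-12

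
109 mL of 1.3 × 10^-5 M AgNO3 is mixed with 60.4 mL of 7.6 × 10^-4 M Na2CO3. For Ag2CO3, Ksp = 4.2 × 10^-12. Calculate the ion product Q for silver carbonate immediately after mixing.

Q = 1.9e-14

Total volume = 109 + 60.4 = 169.4 mL.
[Ag^+] = 1.3 × 10^-5 × (109/169.4) = 8.36 × 10^-6 M
[CO3^2-] = 7.6 × 10^-4 × (60.4/169.4) = 2.71 x 10^-4 M
Ag2CO3(s) ⇌ 2 Ag^+ + CO3^2-, so Q = [Ag^+]^2[CO3^2-]
Q = (8.36 × 10^-6)^2(2.71 × 10^-4) = 1.9 × 10^-14
Q < Ksp, so no precipitate of Ag2CO3 forms.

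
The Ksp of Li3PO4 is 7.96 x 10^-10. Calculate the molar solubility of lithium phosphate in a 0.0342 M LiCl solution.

s ≈ 1.99e-5 M

Li3PO4(s) ⇌ 3 Li^+(aq) + PO4^3-(aq)
Ksp = [Li^+]^3[PO4^3-]
Let s be the molar solubility in this solution. [Li^+] = 0.0342 + 3s ≈ 0.0342, [PO4^3-] = s (Ksp is small, so little additional dissolves).
Ksp ≈ (0.0342)^3 × s
s = 1.99 x 10^-5 M
Check: 3s = 6.0 × 10^-5 ≪ 0.0342, so the approximation is valid.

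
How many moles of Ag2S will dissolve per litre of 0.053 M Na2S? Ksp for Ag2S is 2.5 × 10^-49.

Ag2S(s) ⇌ 2 Ag^+(aq) + S^2-(aq)
Ksp = [Ag^+]^2[S^2-]
Let s = moles of Ag2S that dissolve per litre. [Ag^+] = 2s, [S^2-] = 0.053 + s ≈ 0.053 (common-ion effect: S^2- is already 0.053 M).
Ksp ≈ (2s)^2 × 0.053
s = 1.1 × 10^-24 M
Check: s = 1.1 × 10^-24 ≪ 0.053, so the approximation is valid.

s = 1.1e-24 M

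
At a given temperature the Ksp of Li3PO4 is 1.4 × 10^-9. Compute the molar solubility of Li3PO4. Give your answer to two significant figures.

Li3PO4(s) <=> 3 Li^+(aq) + PO4^3-(aq)
Ksp = [Li^+]^3[PO4^3-]
With molar solubility s: [Li^+] = 3s, [PO4^3-] = s.
Ksp = (3s)^3s = 27s^4
s = (1.4 × 10^-9 / 27)^(1/4) = 2.7 × 10^-3 M

s = 2.7 x 10^-3 M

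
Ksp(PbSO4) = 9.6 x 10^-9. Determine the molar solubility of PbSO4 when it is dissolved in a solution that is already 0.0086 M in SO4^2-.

1.1e-6 M

PbSO4(s) ⇌ Pb^2+(aq) + SO4^2-(aq)
Ksp = [Pb^2+][SO4^2-]
If s mol/L dissolves here, [Pb^2+] = s, [SO4^2-] = 0.0086 + s ≈ 0.0086 (common-ion effect: SO4^2- is already 0.0086 M).
Ksp ≈ s × 0.0086
s = 1.1 × 10^-6 M
Check: s = 1.1 × 10^-6 ≪ 0.0086, so the approximation is valid.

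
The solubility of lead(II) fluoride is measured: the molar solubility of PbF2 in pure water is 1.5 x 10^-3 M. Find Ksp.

PbF2(s) <=> Pb^2+(aq) + 2 F^-(aq)
For each mole of PbF2 that dissolves: [Pb^2+] = s, [F^-] = 2s.
Ksp = [Pb^2+][F^-]^2
Ksp = s(2s)^2 = 4s^3
With s = 1.5 × 10^-3: Ksp = 1.4 × 10^-8

Ksp = 1.4 × 10^-8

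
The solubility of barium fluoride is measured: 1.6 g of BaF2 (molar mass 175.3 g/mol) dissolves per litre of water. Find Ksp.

3.0 × 10^-6

Molar solubility s = (1.6 g/L) / (175.3 g/mol) = 9.13 × 10^-3 M.
BaF2(s) ⇌ Ba^2+(aq) + 2 F^-(aq)
For each mole of BaF2 that dissolves: [Ba^2+] = s, [F^-] = 2s.
Ksp = [Ba^2+][F^-]^2
So Ksp = s × (2s)^2 = 4s^3
With s = 9.13 × 10^-3: Ksp = 3.0 × 10^-6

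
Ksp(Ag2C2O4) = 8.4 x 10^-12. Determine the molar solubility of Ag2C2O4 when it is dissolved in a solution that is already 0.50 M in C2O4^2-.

2.0 x 10^-6 M

Ag2C2O4(s) ⇌ 2 Ag^+(aq) + C2O4^2-(aq)
Ksp = [Ag^+]^2[C2O4^2-]
Let s = moles of Ag2C2O4 that dissolve per litre. [Ag^+] = 2s, [C2O4^2-] = 0.50 + s ≈ 0.50 (common-ion effect: C2O4^2- is already 0.50 M).
Ksp ≈ (2s)^2 × 0.50
s = 2.0 × 10^-6 M
Check: s = 2.0 × 10^-6 ≪ 0.50, so the approximation is valid.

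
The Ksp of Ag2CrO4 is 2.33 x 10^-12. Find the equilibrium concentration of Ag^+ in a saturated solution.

[Ag^+] = 1.67 × 10^-4 M

Ag2CrO4(s) ⇌ 2 Ag^+(aq) + CrO4^2-(aq)
Ksp = [Ag^+]^2[CrO4^2-]
For each mole of Ag2CrO4 that dissolves: [Ag^+] = 2s, [CrO4^2-] = s.
So Ksp = (2s)^2 × s = 4s^3
Solving, s = (2.33 x 10^-12/4)^(1/3) = 8.352 × 10^-5 M
[Ag^+] = 2s = 1.67 × 10^-4 M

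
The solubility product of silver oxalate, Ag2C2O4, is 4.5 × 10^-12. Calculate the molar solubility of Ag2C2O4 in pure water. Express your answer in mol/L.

s ≈ 1.0 × 10^-4 M

Ag2C2O4(s) <=> 2 Ag^+ + C2O4^2-
Ksp = [Ag^+]^2[C2O4^2-]
For each mole of Ag2C2O4 that dissolves: [Ag^+] = 2s, [C2O4^2-] = s.
Substituting: Ksp = (2s)^2s = 4s^3
Solving, s = (4.5 × 10^-12/4)^(1/3) = 1.0 × 10^-4 M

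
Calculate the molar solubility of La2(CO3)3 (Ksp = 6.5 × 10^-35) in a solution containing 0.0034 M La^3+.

La2(CO3)3(s) ⇌ 2 La^3+ + 3 CO3^2-
Ksp = [La^3+]^2[CO3^2-]^3
Let s be the molar solubility in this solution. [La^3+] = 0.0034 + 2s ≈ 0.0034, [CO3^2-] = 3s (Ksp is small, so little additional dissolves).
Ksp ≈ (0.0034)^2 × (3s)^3
s = 5.9 x 10^-11 M
Check: 2s = 1.2 × 10^-10 ≪ 0.0034, so the approximation is valid.

s = 5.9e-11 M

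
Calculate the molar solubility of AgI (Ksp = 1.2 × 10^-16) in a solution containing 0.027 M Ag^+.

AgI(s) ⇌ Ag^+ + I^-
Ksp = [Ag^+][I^-]
If s mol/L dissolves here, [Ag^+] = 0.027 + s ≈ 0.027, [I^-] = s (Ksp is small, so little additional dissolves).
Ksp ≈ 0.027 × s
s = 4.4 × 10^-15 M
Check: s = 4.4 × 10^-15 ≪ 0.027, so the approximation is valid.

4.4 × 10^-15 M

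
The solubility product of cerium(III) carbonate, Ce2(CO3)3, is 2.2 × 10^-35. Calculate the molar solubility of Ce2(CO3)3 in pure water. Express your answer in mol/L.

s ≈ 4.6e-8 M

Ce2(CO3)3(s) <=> 2 Ce^3+ + 3 CO3^2-
Ksp = [Ce^3+]^2[CO3^2-]^3
Let s = molar solubility. Then [Ce^3+] = 2s and [CO3^2-] = 3s.
Substituting: Ksp = (2s)^2(3s)^3 = 108s^5
Solving, s = (2.2 × 10^-35/108)^(1/5) = 4.6 × 10^-8 M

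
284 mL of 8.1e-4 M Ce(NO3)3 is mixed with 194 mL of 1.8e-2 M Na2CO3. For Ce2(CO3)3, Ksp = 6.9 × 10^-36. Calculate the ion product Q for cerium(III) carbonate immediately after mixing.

9.0e-14

Total volume = 284 + 194 = 478 mL.
[Ce^3+] = 8.1 × 10^-4 × (284/478) = 4.81 × 10^-4 M
[CO3^2-] = 1.8 × 10^-2 × (194/478) = 7.31 × 10^-3 M
Ce2(CO3)3(s) ⇌ 2 Ce^3+(aq) + 3 CO3^2-(aq), so Q = [Ce^3+]^2[CO3^2-]^3
Q = (4.81 × 10^-4)^2(7.31 × 10^-3)^3 = 9.0 x 10^-14
Q > Ksp, so Ce2(CO3)3 will precipitate.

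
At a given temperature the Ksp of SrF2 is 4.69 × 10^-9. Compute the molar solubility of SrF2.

SrF2(s) <=> Sr^2+(aq) + 2 F^-(aq)
Ksp = [Sr^2+][F^-]^2
Let s = molar solubility. Then [Sr^2+] = s and [F^-] = 2s.
So Ksp = s × (2s)^2 = 4s^3
s^3 = 4.69 × 10^-9 / 4, so s = 1.05 x 10^-3 M

s = 1.05 × 10^-3 M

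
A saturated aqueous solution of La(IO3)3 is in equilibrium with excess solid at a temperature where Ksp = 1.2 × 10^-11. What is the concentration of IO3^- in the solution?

2.4 × 10^-3 M

La(IO3)3(s) ⇌ La^3+(aq) + 3 IO3^-(aq)
Ksp = [La^3+][IO3^-]^3
For each mole of La(IO3)3 that dissolves: [La^3+] = s, [IO3^-] = 3s.
Substituting: Ksp = s(3s)^3 = 27s^4
s = (1.2 × 10^-11 / 27)^(1/4) = 8.16 × 10^-4 M
[IO3^-] = 3s = 2.4 × 10^-3 M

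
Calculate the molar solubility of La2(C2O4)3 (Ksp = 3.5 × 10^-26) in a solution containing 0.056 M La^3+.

La2(C2O4)3(s) <=> 2 La^3+ + 3 C2O4^2-
Ksp = [La^3+]^2[C2O4^2-]^3
If s mol/L dissolves here, [La^3+] = 0.056 + 2s ≈ 0.056, [C2O4^2-] = 3s (common-ion effect: La^3+ is already 0.056 M).
Ksp ≈ (0.056)^2 × (3s)^3
s = 7.4 × 10^-9 M
Check: 2s = 1.5 × 10^-8 ≪ 0.056, so the approximation is valid.

s = 7.4 x 10^-9 M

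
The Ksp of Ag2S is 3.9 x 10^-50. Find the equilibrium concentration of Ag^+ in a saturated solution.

[Ag^+] ≈ 4.3 x 10^-17 M

Ag2S(s) ⇌ 2 Ag^+ + S^2-
Ksp = [Ag^+]^2[S^2-]
With molar solubility s: [Ag^+] = 2s, [S^2-] = s.
Substituting: Ksp = (2s)^2s = 4s^3
s^3 = 3.9 x 10^-50 / 4, so s = 2.14 x 10^-17 M
[Ag^+] = 2s = 4.3 × 10^-17 M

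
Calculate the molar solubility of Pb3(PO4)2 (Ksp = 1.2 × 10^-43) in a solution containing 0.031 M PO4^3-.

Pb3(PO4)2(s) ⇌ 3 Pb^2+(aq) + 2 PO4^3-(aq)
Ksp = [Pb^2+]^3[PO4^3-]^2
Let s be the molar solubility in this solution. [Pb^2+] = 3s, [PO4^3-] = 0.031 + 2s ≈ 0.031 (common-ion effect: PO4^3- is already 0.031 M).
Ksp ≈ (3s)^3 × (0.031)^2
s = 1.7 × 10^-14 M
Check: 2s = 3.3 × 10^-14 ≪ 0.031, so the approximation is valid.

1.7e-14 M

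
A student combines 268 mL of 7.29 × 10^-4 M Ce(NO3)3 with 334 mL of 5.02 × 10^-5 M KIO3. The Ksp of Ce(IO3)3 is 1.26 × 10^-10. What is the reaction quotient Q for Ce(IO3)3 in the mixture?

Total volume = 268 + 334 = 602 mL.
[Ce^3+] = 7.29 x 10^-4 × (268/602) = 3.245 × 10^-4 M
[IO3^-] = 5.02 x 10^-5 × (334/602) = 2.785 × 10^-5 M
Ce(IO3)3(s) ⇌ Ce^3+(aq) + 3 IO3^-(aq), so Q = [Ce^3+][IO3^-]^3
Q = (3.245 × 10^-4)(2.785 × 10^-5)^3 = 7.01 x 10^-18
Q < Ksp, so no precipitate of Ce(IO3)3 forms.

Q = 7.01 × 10^-18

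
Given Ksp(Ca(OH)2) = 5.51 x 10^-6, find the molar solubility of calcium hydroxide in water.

s ≈ 1.11 × 10^-2 M

Ca(OH)2(s) ⇌ Ca^2+ + 2 OH^-
Ksp = [Ca^2+][OH^-]^2
With molar solubility s: [Ca^2+] = s, [OH^-] = 2s.
Ksp = s(2s)^2 = 4s^3
s^3 = 5.51 x 10^-6 / 4, so s = 1.11 x 10^-2 M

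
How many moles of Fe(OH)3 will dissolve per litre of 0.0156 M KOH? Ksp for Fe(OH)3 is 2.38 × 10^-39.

Fe(OH)3(s) ⇌ Fe^3+ + 3 OH^-
Ksp = [Fe^3+][OH^-]^3
Let s = moles of Fe(OH)3 that dissolve per litre. [Fe^3+] = s, [OH^-] = 0.0156 + 3s ≈ 0.0156 (Ksp is small, so little additional dissolves).
Ksp ≈ s × (0.0156)^3
s = 6.27 x 10^-34 M
Check: 3s = 1.9 × 10^-33 ≪ 0.0156, so the approximation is valid.

s ≈ 6.27 × 10^-34 M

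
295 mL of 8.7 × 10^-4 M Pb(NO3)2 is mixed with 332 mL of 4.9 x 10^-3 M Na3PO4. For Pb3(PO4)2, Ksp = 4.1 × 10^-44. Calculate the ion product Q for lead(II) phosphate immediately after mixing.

4.6e-16

Total volume = 295 + 332 = 627 mL.
[Pb^2+] = 8.7 × 10^-4 × (295/627) = 4.09 x 10^-4 M
[PO4^3-] = 4.9 × 10^-3 × (332/627) = 2.59 × 10^-3 M
Pb3(PO4)2(s) <=> 3 Pb^2+(aq) + 2 PO4^3-(aq), so Q = [Pb^2+]^3[PO4^3-]^2
Q = (4.09 x 10^-4)^3(2.59 x 10^-3)^2 = 4.6 × 10^-16
Q > Ksp, so Pb3(PO4)2 will precipitate.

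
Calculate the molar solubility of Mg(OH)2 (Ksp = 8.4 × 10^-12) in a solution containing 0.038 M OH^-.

Mg(OH)2(s) ⇌ Mg^2+(aq) + 2 OH^-(aq)
Ksp = [Mg^2+][OH^-]^2
Let s = moles of Mg(OH)2 that dissolve per litre. [Mg^2+] = s, [OH^-] = 0.038 + 2s ≈ 0.038 (common-ion effect: OH^- is already 0.038 M).
Ksp ≈ s × (0.038)^2
s = 5.8 × 10^-9 M
Check: 2s = 1.2 × 10^-8 ≪ 0.038, so the approximation is valid.

s = 5.8 x 10^-9 M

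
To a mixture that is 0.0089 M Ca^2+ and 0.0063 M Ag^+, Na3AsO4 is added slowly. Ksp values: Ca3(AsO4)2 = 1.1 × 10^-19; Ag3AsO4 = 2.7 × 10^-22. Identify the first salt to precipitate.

Ag3AsO4

Precipitation of each salt starts when its ion product equals its Ksp.
For Ca3(AsO4)2: 1.1 × 10^-19 = (0.0089)^3 × [AsO4^3-]^2  ⇒  [AsO4^3-] = 4.0 × 10^-7 M.
For Ag3AsO4: 2.7 × 10^-22 = (0.0063)^3 × [AsO4^3-]  ⇒  [AsO4^3-] = 1.1 × 10^-15 M.
The salt with the lower threshold [AsO4^3-] precipitates first: Ag3AsO4.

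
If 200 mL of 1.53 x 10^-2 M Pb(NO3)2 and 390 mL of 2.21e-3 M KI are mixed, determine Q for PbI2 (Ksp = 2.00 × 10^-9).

1.11 x 10^-8

Total volume = 200 + 390 = 590 mL.
[Pb^2+] = 1.53 × 10^-2 × (200/590) = 5.186 × 10^-3 M
[I^-] = 2.21 × 10^-3 × (390/590) = 1.461 x 10^-3 M
PbI2(s) ⇌ Pb^2+(aq) + 2 I^-(aq), so Q = [Pb^2+][I^-]^2
Q = (5.186 × 10^-3)(1.461 x 10^-3)^2 = 1.11 × 10^-8
Q > Ksp, so PbI2 will precipitate.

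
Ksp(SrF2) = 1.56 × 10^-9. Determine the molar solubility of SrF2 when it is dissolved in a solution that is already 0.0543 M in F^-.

s ≈ 5.29 x 10^-7 M

SrF2(s) ⇌ Sr^2+(aq) + 2 F^-(aq)
Ksp = [Sr^2+][F^-]^2
Let s = moles of SrF2 that dissolve per litre. [Sr^2+] = s, [F^-] = 0.0543 + 2s ≈ 0.0543 (since the F^- already present dominates).
Ksp ≈ s × (0.0543)^2
s = 5.29 × 10^-7 M
Check: 2s = 1.1 × 10^-6 ≪ 0.0543, so the approximation is valid.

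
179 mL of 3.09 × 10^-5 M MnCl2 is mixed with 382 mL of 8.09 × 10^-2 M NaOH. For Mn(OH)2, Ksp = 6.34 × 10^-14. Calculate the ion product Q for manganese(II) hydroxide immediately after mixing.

Q ≈ 2.99e-8

Total volume = 179 + 382 = 561 mL.
[Mn^2+] = 3.09 x 10^-5 × (179/561) = 9.859 × 10^-6 M
[OH^-] = 8.09 x 10^-2 × (382/561) = 5.509 x 10^-2 M
Mn(OH)2(s) ⇌ Mn^2+(aq) + 2 OH^-(aq), so Q = [Mn^2+][OH^-]^2
Q = (9.859 x 10^-6)(5.509 × 10^-2)^2 = 2.99 x 10^-8
Q > Ksp, so Mn(OH)2 will precipitate.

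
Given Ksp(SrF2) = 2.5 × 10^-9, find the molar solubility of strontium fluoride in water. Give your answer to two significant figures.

s ≈ 8.5e-4 M

SrF2(s) ⇌ Sr^2+(aq) + 2 F^-(aq)
Ksp = [Sr^2+][F^-]^2
With molar solubility s: [Sr^2+] = s, [F^-] = 2s.
Substituting: Ksp = s(2s)^2 = 4s^3
s = (2.5 × 10^-9 / 4)^(1/3) = 8.5 × 10^-4 M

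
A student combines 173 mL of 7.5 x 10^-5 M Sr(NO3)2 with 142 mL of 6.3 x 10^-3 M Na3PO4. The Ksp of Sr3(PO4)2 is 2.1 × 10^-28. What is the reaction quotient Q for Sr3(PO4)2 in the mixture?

Total volume = 173 + 142 = 315 mL.
[Sr^2+] = 7.5 × 10^-5 × (173/315) = 4.12 × 10^-5 M
[PO4^3-] = 6.3 × 10^-3 × (142/315) = 2.84 × 10^-3 M
Sr3(PO4)2(s) ⇌ 3 Sr^2+ + 2 PO4^3-, so Q = [Sr^2+]^3[PO4^3-]^2
Q = (4.12 x 10^-5)^3(2.84 × 10^-3)^2 = 5.6 × 10^-19
Q > Ksp, so Sr3(PO4)2 will precipitate.

Q ≈ 5.6 × 10^-19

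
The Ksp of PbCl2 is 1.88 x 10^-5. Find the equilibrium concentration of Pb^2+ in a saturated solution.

1.68e-2 M

PbCl2(s) <=> Pb^2+ + 2 Cl^-
Ksp = [Pb^2+][Cl^-]^2
With molar solubility s: [Pb^2+] = s, [Cl^-] = 2s.
Substituting: Ksp = s(2s)^2 = 4s^3
s^3 = 1.88 x 10^-5 / 4, so s = 1.675 x 10^-2 M
[Pb^2+] = s = 1.68 × 10^-2 M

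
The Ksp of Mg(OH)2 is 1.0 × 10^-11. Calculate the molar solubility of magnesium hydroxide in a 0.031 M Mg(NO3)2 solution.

Mg(OH)2(s) <=> Mg^2+(aq) + 2 OH^-(aq)
Ksp = [Mg^2+][OH^-]^2
If s mol/L dissolves here, [Mg^2+] = 0.031 + s ≈ 0.031, [OH^-] = 2s (common-ion effect: Mg^2+ is already 0.031 M).
Ksp ≈ 0.031 × (2s)^2
s = 9.0 × 10^-6 M
Check: s = 9.0 × 10^-6 ≪ 0.031, so the approximation is valid.

s ≈ 9.0 x 10^-6 M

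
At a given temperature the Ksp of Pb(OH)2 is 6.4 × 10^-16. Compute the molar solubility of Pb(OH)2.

s = 5.4 x 10^-6 M

Pb(OH)2(s) <=> Pb^2+(aq) + 2 OH^-(aq)
Ksp = [Pb^2+][OH^-]^2
With molar solubility s: [Pb^2+] = s, [OH^-] = 2s.
So Ksp = s × (2s)^2 = 4s^3
s^3 = 6.4 × 10^-16 / 4, so s = 5.4 x 10^-6 M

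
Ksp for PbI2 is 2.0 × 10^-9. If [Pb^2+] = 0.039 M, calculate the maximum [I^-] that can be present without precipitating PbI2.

PbI2(s) <=> Pb^2+ + 2 I^-
Ksp = [Pb^2+][I^-]^2
Precipitation begins when Q = Ksp. With [Pb^2+] = 0.039 M:
2.0 × 10^-9 = (0.039) × [I^-]^2
[I^-] = (2.0 × 10^-9 / 3.9 × 10^-2)^(1/2) = 2.3 x 10^-4 M

2.3 × 10^-4 M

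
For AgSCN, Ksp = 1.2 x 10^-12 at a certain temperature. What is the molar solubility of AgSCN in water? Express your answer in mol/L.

AgSCN(s) ⇌ Ag^+(aq) + SCN^-(aq)
Ksp = [Ag^+][SCN^-]
Let s = molar solubility. Then [Ag^+] = s and [SCN^-] = s.
Ksp = s^2
s = √(1.2 x 10^-12) = 1.1 × 10^-6 M

s = 1.1e-6 M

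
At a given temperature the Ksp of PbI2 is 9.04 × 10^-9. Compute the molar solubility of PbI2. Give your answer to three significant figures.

s ≈ 1.31e-3 M

PbI2(s) <=> Pb^2+ + 2 I^-
Ksp = [Pb^2+][I^-]^2
Let s = molar solubility. Then [Pb^2+] = s and [I^-] = 2s.
Substituting: Ksp = s(2s)^2 = 4s^3
s = (9.04 × 10^-9 / 4)^(1/3) = 1.31 × 10^-3 M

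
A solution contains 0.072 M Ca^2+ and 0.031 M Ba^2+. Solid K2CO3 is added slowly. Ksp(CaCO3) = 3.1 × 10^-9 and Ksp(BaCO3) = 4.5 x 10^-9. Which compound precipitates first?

CaCO3

Each salt begins to precipitate when Q = Ksp, i.e. when [CO3^2-] reaches its threshold.
For CaCO3: 3.1 × 10^-9 = 0.072 × [CO3^2-]  ⇒  [CO3^2-] = 4.3 × 10^-8 M.
For BaCO3: 4.5 x 10^-9 = 0.031 × [CO3^2-]  ⇒  [CO3^2-] = 1.5 × 10^-7 M.
The salt with the lower threshold [CO3^2-] precipitates first: CaCO3.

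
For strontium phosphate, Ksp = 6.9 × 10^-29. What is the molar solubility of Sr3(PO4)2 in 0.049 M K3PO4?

Sr3(PO4)2(s) ⇌ 3 Sr^2+(aq) + 2 PO4^3-(aq)
Ksp = [Sr^2+]^3[PO4^3-]^2
Let s be the molar solubility in this solution. [Sr^2+] = 3s, [PO4^3-] = 0.049 + 2s ≈ 0.049 (common-ion effect: PO4^3- is already 0.049 M).
Ksp ≈ (3s)^3 × (0.049)^2
s = 1.0 x 10^-9 M
Check: 2s = 2.0 × 10^-9 ≪ 0.049, so the approximation is valid.

s ≈ 1.0e-9 M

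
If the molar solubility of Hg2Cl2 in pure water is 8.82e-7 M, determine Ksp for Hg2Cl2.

Hg2Cl2(s) ⇌ Hg2^2+ + 2 Cl^-
Let s = molar solubility. Then [Hg2^2+] = s and [Cl^-] = 2s.
Ksp = [Hg2^2+][Cl^-]^2
Substituting: Ksp = s(2s)^2 = 4s^3
Ksp = 4 × (8.82 × 10^-7)^3 = 2.74 × 10^-18

2.74 × 10^-18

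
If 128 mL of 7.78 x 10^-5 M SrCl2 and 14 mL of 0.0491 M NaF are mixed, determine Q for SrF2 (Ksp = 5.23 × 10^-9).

Total volume = 128 + 14 = 142 mL.
[Sr^2+] = 7.78 x 10^-5 × (128/142) = 7.013 × 10^-5 M
[F^-] = 4.91 × 10^-2 × (14/142) = 4.841 × 10^-3 M
SrF2(s) ⇌ Sr^2+(aq) + 2 F^-(aq), so Q = [Sr^2+][F^-]^2
Q = (7.013 × 10^-5)(4.841 × 10^-3)^2 = 1.64 x 10^-9
Q < Ksp, so no precipitate of SrF2 forms.

1.64e-9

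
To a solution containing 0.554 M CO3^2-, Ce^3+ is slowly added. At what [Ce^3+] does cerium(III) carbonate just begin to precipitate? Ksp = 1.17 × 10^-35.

8.30 × 10^-18 M

Ce2(CO3)3(s) ⇌ 2 Ce^3+ + 3 CO3^2-
Ksp = [Ce^3+]^2[CO3^2-]^3
Precipitation begins when Q = Ksp. With [CO3^2-] = 0.554 M:
1.17 × 10^-35 = (0.554)^3 × [Ce^3+]^2
[Ce^3+] = (1.17 × 10^-35 / 1.700 x 10^-1)^(1/2) = 8.30 × 10^-18 M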